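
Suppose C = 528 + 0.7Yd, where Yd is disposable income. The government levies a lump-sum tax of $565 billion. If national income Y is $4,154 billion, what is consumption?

Yd = Y − T = 4154 − 565 = 3589
C = 528 + 0.7(3589) = 528 + 2512.3 = 3040.3

C = 3040.3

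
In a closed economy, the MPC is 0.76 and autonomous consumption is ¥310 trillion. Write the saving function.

S = Y − C = Y − (310 + 0.76Y) = -310 + (1 − 0.76)Y

S = -310 + 0.24Y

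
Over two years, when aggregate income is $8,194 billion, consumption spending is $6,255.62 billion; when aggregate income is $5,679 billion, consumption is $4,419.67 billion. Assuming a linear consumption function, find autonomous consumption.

MPC = ΔC/ΔY = (6255.62 − 4419.67)/(8194 − 5679) = 1835.95/2515 = 0.73
a = C − MPC·Y = 4419.67 − 0.73(5679) = 4419.67 − 4145.67 = 274

a = 274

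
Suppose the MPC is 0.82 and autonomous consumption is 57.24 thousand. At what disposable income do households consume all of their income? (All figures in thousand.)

Y = 318

At break-even, C = Y: 57.24 + 0.82Y = Y
0.18Y = 57.24, so Y = 57.24/0.18 = 318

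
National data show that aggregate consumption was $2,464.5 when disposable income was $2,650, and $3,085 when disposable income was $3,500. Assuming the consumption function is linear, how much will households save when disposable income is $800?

MPC = (3085 − 2464.5)/(3500 − 2650) = 620.5/850 = 0.73
a = 2464.5 − 0.73(2650) = 2464.5 − 1934.5 = 530
C = 530 + 0.73(800) = 1114
S = 800 − 1114 = -314

S = -314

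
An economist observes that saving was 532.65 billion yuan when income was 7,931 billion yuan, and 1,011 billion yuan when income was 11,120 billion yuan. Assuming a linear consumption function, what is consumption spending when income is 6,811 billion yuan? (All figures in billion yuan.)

C = 6446.35

MPS = ΔS/ΔY = (1011 − 532.65)/(11120 − 7931) = 478.35/3189 = 0.15
MPC = 1 − MPS = 0.85
Autonomous saving = 532.65 − 0.15(7931) = -657, so a = 657
C = 657 + 0.85(6811) = 657 + 5789.35 = 6446.35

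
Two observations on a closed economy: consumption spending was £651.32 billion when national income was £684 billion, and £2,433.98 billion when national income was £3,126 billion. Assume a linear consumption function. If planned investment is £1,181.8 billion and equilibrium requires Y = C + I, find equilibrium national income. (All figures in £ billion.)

MPC = (2433.98 − 651.32)/(3126 − 684) = 1782.66/2442 = 0.73
a = 651.32 − 0.73(684) = 152
Equilibrium: Y = 152 + 0.73Y + 1181.8
0.27Y = 1333.8, so Y = 1333.8/0.27 = 4940

Y = 4940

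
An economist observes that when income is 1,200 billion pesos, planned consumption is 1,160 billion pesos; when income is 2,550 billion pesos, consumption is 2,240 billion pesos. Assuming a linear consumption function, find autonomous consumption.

MPC = ΔC/ΔY = (2240 − 1160)/(2550 − 1200) = 1080/1350 = 0.8
a = C − MPC·Y = 1160 − 0.8(1200) = 1160 − 960 = 200

a = 200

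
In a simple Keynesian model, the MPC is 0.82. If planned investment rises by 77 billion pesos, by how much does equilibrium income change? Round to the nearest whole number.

The multiplier is 1/(1 − MPC) = 1/0.18.
ΔY = 77/0.18 = 427.78 ≈ 428

ΔY ≈ 428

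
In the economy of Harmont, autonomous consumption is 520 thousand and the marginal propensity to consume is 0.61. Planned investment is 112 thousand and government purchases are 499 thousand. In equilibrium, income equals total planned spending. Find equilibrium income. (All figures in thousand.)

Y = 2900

Y = C + I + G = 520 + 0.61Y + 112 + 499
Y − 0.61Y = 1131
0.39Y = 1131, so Y = 1131/0.39 = 2900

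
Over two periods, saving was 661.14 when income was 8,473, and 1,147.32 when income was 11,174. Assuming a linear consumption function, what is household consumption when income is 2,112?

MPS = ΔS/ΔY = (1147.32 − 661.14)/(11174 − 8473) = 486.18/2701 = 0.18
MPC = 1 − MPS = 0.82
Autonomous saving = 661.14 − 0.18(8473) = -864, so a = 864
C = 864 + 0.82(2112) = 864 + 1731.84 = 2595.84

C = 2595.84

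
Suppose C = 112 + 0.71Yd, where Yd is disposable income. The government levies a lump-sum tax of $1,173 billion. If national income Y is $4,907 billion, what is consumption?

Yd = Y − T = 4907 − 1173 = 3734
C = 112 + 0.71(3734) = 112 + 2651.14 = 2763.14

C = 2763.14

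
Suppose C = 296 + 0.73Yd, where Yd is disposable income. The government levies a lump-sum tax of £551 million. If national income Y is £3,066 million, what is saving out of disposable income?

S = 383.05

Yd = Y − T = 3066 − 551 = 2515
C = 296 + 0.73(2515) = 296 + 1835.95 = 2131.95
S = Yd − C = 2515 − 2131.95 = 383.05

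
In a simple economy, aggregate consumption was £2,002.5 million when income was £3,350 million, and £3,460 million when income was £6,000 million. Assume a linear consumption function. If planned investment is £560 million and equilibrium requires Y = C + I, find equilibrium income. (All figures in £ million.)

Y = 1600

MPC = (3460 − 2002.5)/(6000 − 3350) = 1457.5/2650 = 0.55
a = 2002.5 − 0.55(3350) = 160
Equilibrium: Y = 160 + 0.55Y + 560
0.45Y = 720, so Y = 720/0.45 = 1600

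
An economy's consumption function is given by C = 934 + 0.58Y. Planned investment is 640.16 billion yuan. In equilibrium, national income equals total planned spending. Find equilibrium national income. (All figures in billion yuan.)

Y = C + I = 934 + 0.58Y + 640.16
Y − 0.58Y = 1574.16
0.42Y = 1574.16, so Y = 1574.16/0.42 = 3748

Y = 3748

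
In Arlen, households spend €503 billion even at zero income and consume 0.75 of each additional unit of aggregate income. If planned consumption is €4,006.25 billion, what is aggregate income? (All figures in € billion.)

503 + 0.75Y = 4006.25
0.75Y = 3503.25, so Y = 3503.25/0.75 = 4671

Y = 4671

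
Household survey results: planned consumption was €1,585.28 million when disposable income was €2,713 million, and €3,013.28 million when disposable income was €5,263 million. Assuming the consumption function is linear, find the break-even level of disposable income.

Y = 150

MPC = (3013.28 − 1585.28)/(5263 − 2713) = 1428/2550 = 0.56
a = 1585.28 − 0.56(2713) = 1585.28 − 1519.28 = 66
Break-even: Y = a/(1−MPC) = 66/0.44 = 150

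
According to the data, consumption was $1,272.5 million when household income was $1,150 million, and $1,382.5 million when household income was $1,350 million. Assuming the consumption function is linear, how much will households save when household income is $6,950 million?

MPC = (1382.5 − 1272.5)/(1350 − 1150) = 110/200 = 0.55
a = 1272.5 − 0.55(1150) = 1272.5 − 632.5 = 640
C = 640 + 0.55(6950) = 4462.5
S = 6950 − 4462.5 = 2487.5

S = 2487.5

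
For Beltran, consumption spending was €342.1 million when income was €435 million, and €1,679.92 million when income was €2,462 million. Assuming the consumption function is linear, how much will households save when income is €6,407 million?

MPC = (1679.92 − 342.1)/(2462 − 435) = 1337.82/2027 = 0.66
a = 342.1 − 0.66(435) = 342.1 − 287.1 = 55
C = 55 + 0.66(6407) = 4283.62
S = 6407 − 4283.62 = 2123.38

S = 2123.38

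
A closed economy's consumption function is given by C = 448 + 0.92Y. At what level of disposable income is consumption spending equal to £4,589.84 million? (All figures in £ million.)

448 + 0.92Y = 4589.84
0.92Y = 4141.84, so Y = 4141.84/0.92 = 4502

Y = 4502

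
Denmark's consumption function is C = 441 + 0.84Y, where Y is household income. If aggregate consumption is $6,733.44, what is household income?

441 + 0.84Y = 6733.44
0.84Y = 6292.44, so Y = 6292.44/0.84 = 7491

Y = 7491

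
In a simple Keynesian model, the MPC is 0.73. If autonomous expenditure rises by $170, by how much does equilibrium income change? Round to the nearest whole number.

The multiplier is 1/(1 − MPC) = 1/0.27.
ΔY = 170/0.27 = 629.63 ≈ 630

ΔY ≈ 630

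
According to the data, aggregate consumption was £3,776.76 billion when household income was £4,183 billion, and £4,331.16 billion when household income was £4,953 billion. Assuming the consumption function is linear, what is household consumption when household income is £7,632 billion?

MPC = (4331.16 − 3776.76)/(4953 − 4183) = 554.4/770 = 0.72
a = 3776.76 − 0.72(4183) = 3776.76 − 3011.76 = 765
C = 765 + 0.72(7632) = 765 + 5495.04 = 6260.04

C = 6260.04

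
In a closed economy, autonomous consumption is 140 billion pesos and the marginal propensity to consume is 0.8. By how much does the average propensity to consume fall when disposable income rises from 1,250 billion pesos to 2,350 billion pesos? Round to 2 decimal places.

At Y = 1250: C = 140 + 0.8(1250) = 1140, APC = 1140/1250 = 0.912
At Y = 2350: C = 2020, APC = 2020/2350 = 0.860
Fall in APC = 0.912 − 0.860 = 0.052 ≈ 0.05

ΔAPC = 0.05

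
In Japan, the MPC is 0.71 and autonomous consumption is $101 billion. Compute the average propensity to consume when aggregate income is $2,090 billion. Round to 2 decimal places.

C = 101 + 0.71(2090) = 1584.9
APC = C/Y = 1584.9/2090 = 0.76

APC = 0.76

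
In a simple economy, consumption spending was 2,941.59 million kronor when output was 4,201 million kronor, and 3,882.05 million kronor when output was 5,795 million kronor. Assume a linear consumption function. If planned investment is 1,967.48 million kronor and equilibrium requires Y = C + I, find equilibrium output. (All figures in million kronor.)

Y = 5928

MPC = (3882.05 − 2941.59)/(5795 − 4201) = 940.46/1594 = 0.59
a = 2941.59 − 0.59(4201) = 463
Equilibrium: Y = 463 + 0.59Y + 1967.48
0.41Y = 2430.48, so Y = 2430.48/0.41 = 5928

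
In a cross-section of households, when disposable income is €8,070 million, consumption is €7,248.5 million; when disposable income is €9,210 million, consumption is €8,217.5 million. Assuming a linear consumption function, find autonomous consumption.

a = 389

MPC = ΔC/ΔY = (8217.5 − 7248.5)/(9210 − 8070) = 969/1140 = 0.85
a = C − MPC·Y = 7248.5 − 0.85(8070) = 7248.5 − 6859.5 = 389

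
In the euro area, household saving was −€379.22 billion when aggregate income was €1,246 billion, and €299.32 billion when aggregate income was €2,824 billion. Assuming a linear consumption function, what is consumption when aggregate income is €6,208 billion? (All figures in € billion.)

MPS = ΔS/ΔY = (299.32 − (-379.22))/(2824 − 1246) = 678.54/1578 = 0.43
MPC = 1 − MPS = 0.57
Autonomous saving = -379.22 − 0.43(1246) = -915, so a = 915
C = 915 + 0.57(6208) = 915 + 3538.56 = 4453.56

C = 4453.56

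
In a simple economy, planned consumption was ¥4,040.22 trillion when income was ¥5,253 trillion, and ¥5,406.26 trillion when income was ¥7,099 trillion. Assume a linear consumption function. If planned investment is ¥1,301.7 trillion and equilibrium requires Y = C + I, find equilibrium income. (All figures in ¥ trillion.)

MPC = (5406.26 − 4040.22)/(7099 − 5253) = 1366.04/1846 = 0.74
a = 4040.22 − 0.74(5253) = 153
Equilibrium: Y = 153 + 0.74Y + 1301.7
0.26Y = 1454.7, so Y = 1454.7/0.26 = 5595

Y = 5595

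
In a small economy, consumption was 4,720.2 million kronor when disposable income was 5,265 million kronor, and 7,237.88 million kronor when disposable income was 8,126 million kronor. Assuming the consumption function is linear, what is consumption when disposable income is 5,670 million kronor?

MPC = (7237.88 − 4720.2)/(8126 − 5265) = 2517.68/2861 = 0.88
a = 4720.2 − 0.88(5265) = 4720.2 − 4633.2 = 87
C = 87 + 0.88(5670) = 87 + 4989.6 = 5076.6

C = 5076.6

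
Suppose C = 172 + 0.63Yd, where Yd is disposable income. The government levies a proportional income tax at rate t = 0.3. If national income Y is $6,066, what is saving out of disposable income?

Yd = (1 − 0.3)(6066) = 0.7(6066) = 4246.2
C = 172 + 0.63(4246.2) = 172 + 2675.106 = 2847.106
S = Yd − C = 4246.2 − 2847.106 = 1399.094

S = 1399.094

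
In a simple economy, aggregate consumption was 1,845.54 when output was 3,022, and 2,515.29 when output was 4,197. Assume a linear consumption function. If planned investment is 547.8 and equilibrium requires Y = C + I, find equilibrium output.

MPC = (2515.29 − 1845.54)/(4197 − 3022) = 669.75/1175 = 0.57
a = 1845.54 − 0.57(3022) = 123
Equilibrium: Y = 123 + 0.57Y + 547.8
0.43Y = 670.8, so Y = 670.8/0.43 = 1560

Y = 1560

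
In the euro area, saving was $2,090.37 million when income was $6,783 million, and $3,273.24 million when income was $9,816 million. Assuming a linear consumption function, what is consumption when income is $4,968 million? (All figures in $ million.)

C = 3585.48

MPS = ΔS/ΔY = (3273.24 − 2090.37)/(9816 − 6783) = 1182.87/3033 = 0.39
MPC = 1 − MPS = 0.61
Autonomous saving = 2090.37 − 0.39(6783) = -555, so a = 555
C = 555 + 0.61(4968) = 555 + 3030.48 = 3585.48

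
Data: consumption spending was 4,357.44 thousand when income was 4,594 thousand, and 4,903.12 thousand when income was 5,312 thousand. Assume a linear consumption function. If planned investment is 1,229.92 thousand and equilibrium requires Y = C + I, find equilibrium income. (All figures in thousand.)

MPC = (4903.12 − 4357.44)/(5312 − 4594) = 545.68/718 = 0.76
a = 4357.44 − 0.76(4594) = 866
Equilibrium: Y = 866 + 0.76Y + 1229.92
0.24Y = 2095.92, so Y = 2095.92/0.24 = 8733

Y = 8733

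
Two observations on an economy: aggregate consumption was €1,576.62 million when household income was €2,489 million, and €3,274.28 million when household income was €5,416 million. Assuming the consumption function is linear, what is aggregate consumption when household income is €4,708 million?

C = 2863.64

MPC = (3274.28 − 1576.62)/(5416 − 2489) = 1697.66/2927 = 0.58
a = 1576.62 − 0.58(2489) = 1576.62 − 1443.62 = 133
C = 133 + 0.58(4708) = 133 + 2730.64 = 2863.64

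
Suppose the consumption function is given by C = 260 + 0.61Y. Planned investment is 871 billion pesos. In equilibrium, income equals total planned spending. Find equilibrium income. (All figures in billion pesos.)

Y = C + I = 260 + 0.61Y + 871
Y − 0.61Y = 1131
0.39Y = 1131, so Y = 1131/0.39 = 2900

Y = 2900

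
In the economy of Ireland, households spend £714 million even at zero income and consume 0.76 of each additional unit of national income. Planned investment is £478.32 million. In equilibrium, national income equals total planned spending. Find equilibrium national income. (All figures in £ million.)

Y = 4968

Y = C + I = 714 + 0.76Y + 478.32
Y − 0.76Y = 1192.32
0.24Y = 1192.32, so Y = 1192.32/0.24 = 4968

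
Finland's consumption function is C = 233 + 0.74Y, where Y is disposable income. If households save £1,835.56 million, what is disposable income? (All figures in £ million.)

S = Y − C = -233 + 0.26Y
-233 + 0.26Y = 1835.56, so 0.26Y = 2068.56 and Y = 7956

Y = 7956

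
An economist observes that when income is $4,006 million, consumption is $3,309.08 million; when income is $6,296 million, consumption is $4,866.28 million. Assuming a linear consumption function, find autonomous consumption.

a = 585

MPC = ΔC/ΔY = (4866.28 − 3309.08)/(6296 − 4006) = 1557.2/2290 = 0.68
a = C − MPC·Y = 3309.08 − 0.68(4006) = 3309.08 − 2724.08 = 585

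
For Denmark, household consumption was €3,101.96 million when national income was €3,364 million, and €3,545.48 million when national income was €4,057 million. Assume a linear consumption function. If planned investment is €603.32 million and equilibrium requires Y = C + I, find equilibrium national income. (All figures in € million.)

Y = 4312

MPC = (3545.48 − 3101.96)/(4057 − 3364) = 443.52/693 = 0.64
a = 3101.96 − 0.64(3364) = 949
Equilibrium: Y = 949 + 0.64Y + 603.32
0.36Y = 1552.32, so Y = 1552.32/0.36 = 4312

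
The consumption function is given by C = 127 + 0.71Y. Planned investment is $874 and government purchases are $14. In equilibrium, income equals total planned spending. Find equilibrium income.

Y = 3500

Y = C + I + G = 127 + 0.71Y + 874 + 14
Y − 0.71Y = 1015
0.29Y = 1015, so Y = 1015/0.29 = 3500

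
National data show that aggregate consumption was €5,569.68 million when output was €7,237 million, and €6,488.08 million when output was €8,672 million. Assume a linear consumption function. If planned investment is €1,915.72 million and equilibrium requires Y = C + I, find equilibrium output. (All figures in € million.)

MPC = (6488.08 − 5569.68)/(8672 − 7237) = 918.4/1435 = 0.64
a = 5569.68 − 0.64(7237) = 938
Equilibrium: Y = 938 + 0.64Y + 1915.72
0.36Y = 2853.72, so Y = 2853.72/0.36 = 7927

Y = 7927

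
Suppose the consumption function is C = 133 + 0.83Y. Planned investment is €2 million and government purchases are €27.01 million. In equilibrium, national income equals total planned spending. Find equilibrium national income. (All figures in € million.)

Y = 953

Y = C + I + G = 133 + 0.83Y + 2 + 27.01
Y − 0.83Y = 162.01
0.17Y = 162.01, so Y = 162.01/0.17 = 953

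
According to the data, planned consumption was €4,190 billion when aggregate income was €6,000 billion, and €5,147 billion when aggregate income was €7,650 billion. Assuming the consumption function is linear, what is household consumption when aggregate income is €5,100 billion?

C = 3668

MPC = (5147 − 4190)/(7650 − 6000) = 957/1650 = 0.58
a = 4190 − 0.58(6000) = 4190 − 3480 = 710
C = 710 + 0.58(5100) = 710 + 2958 = 3668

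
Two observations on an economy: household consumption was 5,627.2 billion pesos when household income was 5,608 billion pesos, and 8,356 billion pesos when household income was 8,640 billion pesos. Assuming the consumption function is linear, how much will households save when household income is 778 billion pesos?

S = -502.2

MPC = (8356 − 5627.2)/(8640 − 5608) = 2728.8/3032 = 0.9
a = 5627.2 − 0.9(5608) = 5627.2 − 5047.2 = 580
C = 580 + 0.9(778) = 1280.2
S = 778 − 1280.2 = -502.2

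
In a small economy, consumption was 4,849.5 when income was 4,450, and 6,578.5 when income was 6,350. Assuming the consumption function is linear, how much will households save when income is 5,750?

MPC = (6578.5 − 4849.5)/(6350 − 4450) = 1729/1900 = 0.91
a = 4849.5 − 0.91(4450) = 4849.5 − 4049.5 = 800
C = 800 + 0.91(5750) = 6032.5
S = 5750 − 6032.5 = -282.5

S = -282.5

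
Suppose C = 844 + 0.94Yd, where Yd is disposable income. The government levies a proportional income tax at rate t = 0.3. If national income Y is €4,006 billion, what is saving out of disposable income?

S = -675.748

Yd = (1 − 0.3)(4006) = 0.7(4006) = 2804.2
C = 844 + 0.94(2804.2) = 844 + 2635.948 = 3479.948
S = Yd − C = 2804.2 − 3479.948 = -675.748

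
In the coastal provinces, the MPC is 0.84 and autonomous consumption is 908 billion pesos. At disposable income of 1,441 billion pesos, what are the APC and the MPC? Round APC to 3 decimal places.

MPC = 0.84 (the slope of the consumption function)
C = 908 + 0.84(1441) = 2118.44, so APC = 2118.44/1441 = 1.470

APC = 1.470; MPC = 0.84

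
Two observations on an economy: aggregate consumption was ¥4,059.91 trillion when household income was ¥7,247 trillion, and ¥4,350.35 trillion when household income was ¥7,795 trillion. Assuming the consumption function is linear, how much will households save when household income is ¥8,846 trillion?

S = 3938.62

MPC = (4350.35 − 4059.91)/(7795 − 7247) = 290.44/548 = 0.53
a = 4059.91 − 0.53(7247) = 4059.91 − 3840.91 = 219
C = 219 + 0.53(8846) = 4907.38
S = 8846 − 4907.38 = 3938.62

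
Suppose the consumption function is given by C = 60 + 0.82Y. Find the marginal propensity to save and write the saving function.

MPS = 0.18; S = -60 + 0.18Y

MPS = 1 − MPC = 1 − 0.82 = 0.18
S = Y − C = -60 + 0.18Y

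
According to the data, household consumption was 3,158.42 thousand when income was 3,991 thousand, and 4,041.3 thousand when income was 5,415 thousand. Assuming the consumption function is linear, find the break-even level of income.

Y = 1800

MPC = (4041.3 − 3158.42)/(5415 − 3991) = 882.88/1424 = 0.62
a = 3158.42 − 0.62(3991) = 3158.42 − 2474.42 = 684
Break-even: Y = a/(1−MPC) = 684/0.38 = 1800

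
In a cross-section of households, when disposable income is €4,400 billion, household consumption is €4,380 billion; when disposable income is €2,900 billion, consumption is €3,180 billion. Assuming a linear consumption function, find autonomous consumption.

MPC = ΔC/ΔY = (4380 − 3180)/(4400 − 2900) = 1200/1500 = 0.8
a = C − MPC·Y = 3180 − 0.8(2900) = 3180 − 2320 = 860

a = 860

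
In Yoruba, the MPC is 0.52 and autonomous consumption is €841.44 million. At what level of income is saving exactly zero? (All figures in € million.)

At break-even, C = Y: 841.44 + 0.52Y = Y
0.48Y = 841.44, so Y = 841.44/0.48 = 1753

Y = 1753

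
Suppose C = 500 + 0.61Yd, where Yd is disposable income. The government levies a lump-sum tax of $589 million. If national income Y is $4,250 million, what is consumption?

Yd = Y − T = 4250 − 589 = 3661
C = 500 + 0.61(3661) = 500 + 2233.21 = 2733.21

C = 2733.21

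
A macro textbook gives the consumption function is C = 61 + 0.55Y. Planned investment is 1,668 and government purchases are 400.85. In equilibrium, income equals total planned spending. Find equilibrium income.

Y = 4733

Y = C + I + G = 61 + 0.55Y + 1668 + 400.85
Y − 0.55Y = 2129.85
0.45Y = 2129.85, so Y = 2129.85/0.45 = 4733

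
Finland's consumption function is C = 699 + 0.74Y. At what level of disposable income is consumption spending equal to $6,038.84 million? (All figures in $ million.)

699 + 0.74Y = 6038.84
0.74Y = 5339.84, so Y = 5339.84/0.74 = 7216

Y = 7216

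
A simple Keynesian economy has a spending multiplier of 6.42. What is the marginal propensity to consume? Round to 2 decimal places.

MPC = 0.84

k = 1/(1 − MPC), so 1 − MPC = 1/k = 1/6.42 = 0.1558
MPC = 1 − 0.1558 = 0.84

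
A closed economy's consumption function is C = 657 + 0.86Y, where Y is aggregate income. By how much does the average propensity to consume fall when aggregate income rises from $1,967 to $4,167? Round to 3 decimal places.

ΔAPC = 0.176

At Y = 1967: C = 657 + 0.86(1967) = 2348.62, APC = 2348.62/1967 = 1.1940
At Y = 4167: C = 4240.62, APC = 4240.62/4167 = 1.0177
Fall in APC = 1.1940 − 1.0177 = 0.1763 ≈ 0.176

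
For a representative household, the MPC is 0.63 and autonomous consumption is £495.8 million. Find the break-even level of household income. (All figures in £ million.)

Y = 1340

At break-even, C = Y: 495.8 + 0.63Y = Y
0.37Y = 495.8, so Y = 495.8/0.37 = 1340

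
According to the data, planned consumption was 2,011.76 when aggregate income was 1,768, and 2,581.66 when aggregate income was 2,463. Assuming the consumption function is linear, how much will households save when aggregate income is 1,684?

MPC = (2581.66 − 2011.76)/(2463 − 1768) = 569.9/695 = 0.82
a = 2011.76 − 0.82(1768) = 2011.76 − 1449.76 = 562
C = 562 + 0.82(1684) = 1942.88
S = 1684 − 1942.88 = -258.88

S = -258.88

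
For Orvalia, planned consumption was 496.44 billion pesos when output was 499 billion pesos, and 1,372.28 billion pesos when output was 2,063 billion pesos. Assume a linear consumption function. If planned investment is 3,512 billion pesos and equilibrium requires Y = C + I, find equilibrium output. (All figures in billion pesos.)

Y = 8475

MPC = (1372.28 − 496.44)/(2063 − 499) = 875.84/1564 = 0.56
a = 496.44 − 0.56(499) = 217
Equilibrium: Y = 217 + 0.56Y + 3512
0.44Y = 3729, so Y = 3729/0.44 = 8475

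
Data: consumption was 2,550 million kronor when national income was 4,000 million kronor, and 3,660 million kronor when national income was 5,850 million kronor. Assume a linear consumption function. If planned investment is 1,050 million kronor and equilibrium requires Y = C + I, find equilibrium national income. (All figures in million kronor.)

MPC = (3660 − 2550)/(5850 − 4000) = 1110/1850 = 0.6
a = 2550 − 0.6(4000) = 150
Equilibrium: Y = 150 + 0.6Y + 1050
0.4Y = 1200, so Y = 1200/0.4 = 3000

Y = 3000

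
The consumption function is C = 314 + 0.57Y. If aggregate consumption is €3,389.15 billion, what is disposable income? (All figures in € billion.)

Y = 5395

314 + 0.57Y = 3389.15
0.57Y = 3075.15, so Y = 3075.15/0.57 = 5395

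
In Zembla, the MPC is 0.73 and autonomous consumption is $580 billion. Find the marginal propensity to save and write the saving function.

MPS = 0.27; S = -580 + 0.27Y

MPS = 1 − MPC = 1 − 0.73 = 0.27
S = Y − C = -580 + 0.27Y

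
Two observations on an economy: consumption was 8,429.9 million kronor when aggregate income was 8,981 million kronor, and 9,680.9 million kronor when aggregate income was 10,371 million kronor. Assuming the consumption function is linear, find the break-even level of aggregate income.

Y = 3470

MPC = (9680.9 − 8429.9)/(10371 − 8981) = 1251/1390 = 0.9
a = 8429.9 − 0.9(8981) = 8429.9 − 8082.9 = 347
Break-even: Y = a/(1−MPC) = 347/0.1 = 3470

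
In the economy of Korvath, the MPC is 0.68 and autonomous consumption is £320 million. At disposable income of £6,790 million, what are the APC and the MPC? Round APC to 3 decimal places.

APC = 0.727; MPC = 0.68

MPC = 0.68 (the slope of the consumption function)
C = 320 + 0.68(6790) = 4937.2, so APC = 4937.2/6790 = 0.727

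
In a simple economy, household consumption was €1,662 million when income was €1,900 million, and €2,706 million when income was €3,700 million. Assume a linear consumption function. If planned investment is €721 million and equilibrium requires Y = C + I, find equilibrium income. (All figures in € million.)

MPC = (2706 − 1662)/(3700 − 1900) = 1044/1800 = 0.58
a = 1662 − 0.58(1900) = 560
Equilibrium: Y = 560 + 0.58Y + 721
0.42Y = 1281, so Y = 1281/0.42 = 3050

Y = 3050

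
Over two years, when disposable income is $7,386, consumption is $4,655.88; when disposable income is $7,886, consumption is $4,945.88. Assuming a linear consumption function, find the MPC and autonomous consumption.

MPC = ΔC/ΔY = (4945.88 − 4655.88)/(7886 − 7386) = 290/500 = 0.58
a = C − MPC·Y = 4655.88 − 0.58(7386) = 4655.88 − 4283.88 = 372

MPC = 0.58; a = 372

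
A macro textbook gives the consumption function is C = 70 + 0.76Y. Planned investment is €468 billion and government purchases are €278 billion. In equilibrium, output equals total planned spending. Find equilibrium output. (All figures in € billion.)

Y = C + I + G = 70 + 0.76Y + 468 + 278
Y − 0.76Y = 816
0.24Y = 816, so Y = 816/0.24 = 3400

Y = 3400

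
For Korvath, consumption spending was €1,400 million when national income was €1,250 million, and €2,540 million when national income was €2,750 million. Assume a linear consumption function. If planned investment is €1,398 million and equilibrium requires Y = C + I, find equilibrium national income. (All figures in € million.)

Y = 7700

MPC = (2540 − 1400)/(2750 − 1250) = 1140/1500 = 0.76
a = 1400 − 0.76(1250) = 450
Equilibrium: Y = 450 + 0.76Y + 1398
0.24Y = 1848, so Y = 1848/0.24 = 7700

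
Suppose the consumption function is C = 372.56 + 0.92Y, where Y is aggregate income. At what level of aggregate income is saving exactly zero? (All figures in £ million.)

Y = 4657

At break-even, C = Y: 372.56 + 0.92Y = Y
0.08Y = 372.56, so Y = 372.56/0.08 = 4657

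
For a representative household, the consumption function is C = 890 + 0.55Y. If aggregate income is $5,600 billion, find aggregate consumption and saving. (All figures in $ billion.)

C = 3970; S = 1630

C = 890 + 0.55(5600) = 890 + 3080 = 3970
S = Y − C = 5600 − 3970 = 1630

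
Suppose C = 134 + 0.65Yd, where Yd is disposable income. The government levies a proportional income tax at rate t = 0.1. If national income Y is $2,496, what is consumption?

C = 1594.16

Yd = (1 − 0.1)(2496) = 0.9(2496) = 2246.4
C = 134 + 0.65(2246.4) = 134 + 1460.16 = 1594.16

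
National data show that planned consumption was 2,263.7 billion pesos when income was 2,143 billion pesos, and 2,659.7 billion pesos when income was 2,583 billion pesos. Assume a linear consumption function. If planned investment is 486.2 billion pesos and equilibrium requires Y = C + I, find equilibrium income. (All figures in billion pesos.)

Y = 8212

MPC = (2659.7 − 2263.7)/(2583 − 2143) = 396/440 = 0.9
a = 2263.7 − 0.9(2143) = 335
Equilibrium: Y = 335 + 0.9Y + 486.2
0.1Y = 821.2, so Y = 821.2/0.1 = 8212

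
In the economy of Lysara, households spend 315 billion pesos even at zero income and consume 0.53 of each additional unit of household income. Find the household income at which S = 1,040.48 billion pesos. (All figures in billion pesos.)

Y = 2884

S = Y − C = -315 + 0.47Y
-315 + 0.47Y = 1040.48, so 0.47Y = 1355.48 and Y = 2884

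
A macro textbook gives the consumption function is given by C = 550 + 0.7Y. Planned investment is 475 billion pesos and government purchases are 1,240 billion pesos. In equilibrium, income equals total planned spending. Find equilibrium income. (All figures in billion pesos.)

Y = 7550

Y = C + I + G = 550 + 0.7Y + 475 + 1240
Y − 0.7Y = 2265
0.3Y = 2265, so Y = 2265/0.3 = 7550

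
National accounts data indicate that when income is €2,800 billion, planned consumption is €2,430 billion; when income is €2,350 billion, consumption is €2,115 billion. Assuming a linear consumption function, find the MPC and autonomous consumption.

MPC = ΔC/ΔY = (2430 − 2115)/(2800 − 2350) = 315/450 = 0.7
a = C − MPC·Y = 2115 − 0.7(2350) = 2115 − 1645 = 470

MPC = 0.7; a = 470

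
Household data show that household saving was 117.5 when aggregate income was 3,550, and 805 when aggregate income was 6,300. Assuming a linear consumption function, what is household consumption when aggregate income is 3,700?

C = 3545

MPS = ΔS/ΔY = (805 − 117.5)/(6300 − 3550) = 687.5/2750 = 0.25
MPC = 1 − MPS = 0.75
Autonomous saving = 117.5 − 0.25(3550) = -770, so a = 770
C = 770 + 0.75(3700) = 770 + 2775 = 3545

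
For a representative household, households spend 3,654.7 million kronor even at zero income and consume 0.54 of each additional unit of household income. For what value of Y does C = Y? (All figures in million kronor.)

Y = 7945

At break-even, C = Y: 3654.7 + 0.54Y = Y
0.46Y = 3654.7, so Y = 3654.7/0.46 = 7945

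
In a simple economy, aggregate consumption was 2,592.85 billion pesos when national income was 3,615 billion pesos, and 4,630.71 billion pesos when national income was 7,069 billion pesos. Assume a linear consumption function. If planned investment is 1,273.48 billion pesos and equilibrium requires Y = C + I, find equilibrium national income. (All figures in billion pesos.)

Y = 4228

MPC = (4630.71 − 2592.85)/(7069 − 3615) = 2037.86/3454 = 0.59
a = 2592.85 − 0.59(3615) = 460
Equilibrium: Y = 460 + 0.59Y + 1273.48
0.41Y = 1733.48, so Y = 1733.48/0.41 = 4228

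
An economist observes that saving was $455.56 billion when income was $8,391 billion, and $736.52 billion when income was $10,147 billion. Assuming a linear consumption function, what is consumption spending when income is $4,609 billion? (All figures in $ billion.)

MPS = ΔS/ΔY = (736.52 − 455.56)/(10147 − 8391) = 280.96/1756 = 0.16
MPC = 1 − MPS = 0.84
Autonomous saving = 455.56 − 0.16(8391) = -887, so a = 887
C = 887 + 0.84(4609) = 887 + 3871.56 = 4758.56

C = 4758.56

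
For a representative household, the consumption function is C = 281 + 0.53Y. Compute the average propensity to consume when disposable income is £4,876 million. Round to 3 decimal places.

APC = 0.588

C = 281 + 0.53(4876) = 2865.28
APC = C/Y = 2865.28/4876 = 0.588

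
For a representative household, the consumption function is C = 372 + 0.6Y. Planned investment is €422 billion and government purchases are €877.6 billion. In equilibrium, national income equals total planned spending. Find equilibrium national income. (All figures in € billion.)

Y = 4179

Y = C + I + G = 372 + 0.6Y + 422 + 877.6
Y − 0.6Y = 1671.6
0.4Y = 1671.6, so Y = 1671.6/0.4 = 4179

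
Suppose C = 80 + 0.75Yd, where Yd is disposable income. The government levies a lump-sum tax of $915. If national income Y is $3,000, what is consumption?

C = 1643.75

Yd = Y − T = 3000 − 915 = 2085
C = 80 + 0.75(2085) = 80 + 1563.75 = 1643.75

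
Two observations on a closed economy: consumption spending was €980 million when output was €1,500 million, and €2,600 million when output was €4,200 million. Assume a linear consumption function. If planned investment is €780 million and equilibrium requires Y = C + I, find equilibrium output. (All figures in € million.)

Y = 2150

MPC = (2600 − 980)/(4200 − 1500) = 1620/2700 = 0.6
a = 980 − 0.6(1500) = 80
Equilibrium: Y = 80 + 0.6Y + 780
0.4Y = 860, so Y = 860/0.4 = 2150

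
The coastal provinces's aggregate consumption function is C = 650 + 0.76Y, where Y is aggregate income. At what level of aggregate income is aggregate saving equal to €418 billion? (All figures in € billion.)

S = Y − C = -650 + 0.24Y
-650 + 0.24Y = 418, so 0.24Y = 1068 and Y = 4450

Y = 4450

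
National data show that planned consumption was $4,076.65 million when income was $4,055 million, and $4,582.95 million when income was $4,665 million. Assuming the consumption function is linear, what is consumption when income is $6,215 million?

MPC = (4582.95 − 4076.65)/(4665 − 4055) = 506.3/610 = 0.83
a = 4076.65 − 0.83(4055) = 4076.65 − 3365.65 = 711
C = 711 + 0.83(6215) = 711 + 5158.45 = 5869.45

C = 5869.45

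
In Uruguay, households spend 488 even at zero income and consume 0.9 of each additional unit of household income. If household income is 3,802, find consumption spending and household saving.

C = 3909.8; S = -107.8

C = 488 + 0.9(3802) = 488 + 3421.8 = 3909.8
S = Y − C = 3802 − 3909.8 = -107.8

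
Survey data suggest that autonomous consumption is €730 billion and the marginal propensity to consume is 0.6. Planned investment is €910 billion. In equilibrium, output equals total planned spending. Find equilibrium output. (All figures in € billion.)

Y = 4100

Y = C + I = 730 + 0.6Y + 910
Y − 0.6Y = 1640
0.4Y = 1640, so Y = 1640/0.4 = 4100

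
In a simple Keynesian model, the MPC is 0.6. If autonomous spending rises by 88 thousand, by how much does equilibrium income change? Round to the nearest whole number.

The multiplier is 1/(1 − MPC) = 1/0.4.
ΔY = 88/0.4 = 220.00 ≈ 220

ΔY ≈ 220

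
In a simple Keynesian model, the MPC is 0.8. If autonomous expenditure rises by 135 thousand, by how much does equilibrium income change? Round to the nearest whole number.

The multiplier is 1/(1 − MPC) = 1/0.2.
ΔY = 135/0.2 = 675.00 ≈ 675

ΔY ≈ 675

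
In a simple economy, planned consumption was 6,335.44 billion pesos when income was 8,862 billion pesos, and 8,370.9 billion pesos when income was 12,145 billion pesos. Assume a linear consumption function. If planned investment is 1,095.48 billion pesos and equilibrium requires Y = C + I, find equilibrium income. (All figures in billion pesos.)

MPC = (8370.9 − 6335.44)/(12145 − 8862) = 2035.46/3283 = 0.62
a = 6335.44 − 0.62(8862) = 841
Equilibrium: Y = 841 + 0.62Y + 1095.48
0.38Y = 1936.48, so Y = 1936.48/0.38 = 5096

Y = 5096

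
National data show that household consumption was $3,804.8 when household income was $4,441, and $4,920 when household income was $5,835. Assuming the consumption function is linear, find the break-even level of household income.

MPC = (4920 − 3804.8)/(5835 − 4441) = 1115.2/1394 = 0.8
a = 3804.8 − 0.8(4441) = 3804.8 − 3552.8 = 252
Break-even: Y = a/(1−MPC) = 252/0.2 = 1260

Y = 1260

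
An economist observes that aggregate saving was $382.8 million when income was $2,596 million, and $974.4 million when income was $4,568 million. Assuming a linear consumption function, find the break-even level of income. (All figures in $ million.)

Y = 1320

MPS = ΔS/ΔY = (974.4 − 382.8)/(4568 − 2596) = 591.6/1972 = 0.3
MPC = 1 − MPS = 0.7
From S(2596) = 382.8: −a + 0.3(2596) = 382.8, so a = 778.8 − 382.8 = 396
Break-even (S = 0): Y = a/MPS = 396/0.3 = 1320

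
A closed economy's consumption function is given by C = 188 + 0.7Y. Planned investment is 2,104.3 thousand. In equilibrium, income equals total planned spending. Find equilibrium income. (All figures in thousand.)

Y = C + I = 188 + 0.7Y + 2104.3
Y − 0.7Y = 2292.3
0.3Y = 2292.3, so Y = 2292.3/0.3 = 7641

Y = 7641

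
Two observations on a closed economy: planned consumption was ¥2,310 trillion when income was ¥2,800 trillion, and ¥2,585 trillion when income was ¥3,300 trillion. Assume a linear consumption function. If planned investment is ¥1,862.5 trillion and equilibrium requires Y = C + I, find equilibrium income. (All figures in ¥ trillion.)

MPC = (2585 − 2310)/(3300 − 2800) = 275/500 = 0.55
a = 2310 − 0.55(2800) = 770
Equilibrium: Y = 770 + 0.55Y + 1862.5
0.45Y = 2632.5, so Y = 2632.5/0.45 = 5850

Y = 5850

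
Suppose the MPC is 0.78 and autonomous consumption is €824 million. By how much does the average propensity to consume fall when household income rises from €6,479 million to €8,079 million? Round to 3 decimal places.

At Y = 6479: C = 824 + 0.78(6479) = 5877.62, APC = 5877.62/6479 = 0.9072
At Y = 8079: C = 7125.62, APC = 7125.62/8079 = 0.8820
Fall in APC = 0.9072 − 0.8820 = 0.0252 ≈ 0.025

ΔAPC = 0.025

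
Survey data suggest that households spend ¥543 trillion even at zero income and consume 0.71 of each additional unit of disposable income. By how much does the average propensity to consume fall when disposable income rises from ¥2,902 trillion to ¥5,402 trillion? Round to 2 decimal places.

At Y = 2902: C = 543 + 0.71(2902) = 2603.42, APC = 2603.42/2902 = 0.897
At Y = 5402: C = 4378.42, APC = 4378.42/5402 = 0.811
Fall in APC = 0.897 − 0.811 = 0.086 ≈ 0.09

ΔAPC = 0.09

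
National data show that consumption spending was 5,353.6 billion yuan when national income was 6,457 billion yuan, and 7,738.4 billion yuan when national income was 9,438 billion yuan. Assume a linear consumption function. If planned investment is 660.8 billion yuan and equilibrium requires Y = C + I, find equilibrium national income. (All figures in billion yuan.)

Y = 4244

MPC = (7738.4 − 5353.6)/(9438 − 6457) = 2384.8/2981 = 0.8
a = 5353.6 − 0.8(6457) = 188
Equilibrium: Y = 188 + 0.8Y + 660.8
0.2Y = 848.8, so Y = 848.8/0.2 = 4244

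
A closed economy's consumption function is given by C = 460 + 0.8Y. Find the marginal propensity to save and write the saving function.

MPS = 0.2; S = -460 + 0.2Y

MPS = 1 − MPC = 1 − 0.8 = 0.2
S = Y − C = -460 + 0.2Y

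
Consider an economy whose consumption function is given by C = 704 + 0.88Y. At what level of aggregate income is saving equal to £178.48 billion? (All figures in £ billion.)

S = Y − C = -704 + 0.12Y
-704 + 0.12Y = 178.48, so 0.12Y = 882.48 and Y = 7354

Y = 7354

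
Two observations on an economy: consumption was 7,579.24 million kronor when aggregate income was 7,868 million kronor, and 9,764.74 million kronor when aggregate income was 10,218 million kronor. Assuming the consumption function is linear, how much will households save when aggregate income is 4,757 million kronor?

S = 70.99

MPC = (9764.74 − 7579.24)/(10218 − 7868) = 2185.5/2350 = 0.93
a = 7579.24 − 0.93(7868) = 7579.24 − 7317.24 = 262
C = 262 + 0.93(4757) = 4686.01
S = 4757 − 4686.01 = 70.99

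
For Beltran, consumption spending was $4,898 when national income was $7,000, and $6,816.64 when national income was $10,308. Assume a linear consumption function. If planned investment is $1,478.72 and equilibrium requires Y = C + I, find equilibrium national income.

Y = 5516

MPC = (6816.64 − 4898)/(10308 − 7000) = 1918.64/3308 = 0.58
a = 4898 − 0.58(7000) = 838
Equilibrium: Y = 838 + 0.58Y + 1478.72
0.42Y = 2316.72, so Y = 2316.72/0.42 = 5516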